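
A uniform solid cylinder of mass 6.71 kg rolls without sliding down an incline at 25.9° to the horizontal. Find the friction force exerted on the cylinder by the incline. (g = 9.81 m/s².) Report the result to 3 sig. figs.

For this body I = (1/2)MR², i.e. k = I/(MR²) = 0.5.
Newton's second law down the slope: Mg sinθ − f = Ma. The torque equation fR = Iα (with α = a/R) gives f = kMa.
Combining, a = g sinθ/(1+k) and f = kMa = kMg sinθ/(1+k).
f = 0.5 × 6.71 × 9.81 × sin25.9° / 1.5 ≈ 9.58 N.

f ≈ 9.58 N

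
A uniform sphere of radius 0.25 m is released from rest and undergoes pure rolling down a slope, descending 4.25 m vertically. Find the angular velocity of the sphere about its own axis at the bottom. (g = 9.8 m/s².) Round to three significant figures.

With I = (2/5)MR², the ratio k = I/(MR²) is 0.4.
The rolling condition ω = v/R makes the rotational term ½I(v/R)² = ½kMv², so KE_total = ½(1+k)Mv² = (7/10)Mv².
Energy conservation Mgh = ½(1+k)Mv² gives v = √(2gh/(1+k)) = √(2 × 9.8 × 4.25 / 1.4) = 7.714 m/s.
Then ω = v/R = 7.714 / 0.25 ≈ 30.9 rad/s.

ω ≈ 30.9 rad/s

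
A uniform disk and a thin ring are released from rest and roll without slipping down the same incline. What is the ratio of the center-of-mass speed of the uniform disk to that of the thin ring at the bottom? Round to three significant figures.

v_ratio ≈ 1.15

Each satisfies Mgh = ½(1+k)Mv² with k = I/(MR²), so v ∝ 1/√(1+k).
For the uniform disk k = 0.5; for the thin ring k = 1.
v₁/v₂ = √((1+k₂)/(1+k₁)) = √(2/1.5) ≈ 1.15.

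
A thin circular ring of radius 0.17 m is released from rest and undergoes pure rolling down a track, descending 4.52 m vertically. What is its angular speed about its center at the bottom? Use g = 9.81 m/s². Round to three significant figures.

Here I = MR², so the shape factor k = I/(MR²) = 1.
Pure rolling means v = ωR; then KE = ½Mv² + ½I(v/R)² = ½(1+k)Mv² = Mv².
Energy conservation Mgh = ½(1+k)Mv² gives v = √(2gh/(1+k)) = √(2 × 9.81 × 4.52 / 2) = 6.659 m/s.
The angular speed follows from ω = v/R = 6.659/0.17 ≈ 39.2 rad/s.

ω ≈ 39.2 rad/s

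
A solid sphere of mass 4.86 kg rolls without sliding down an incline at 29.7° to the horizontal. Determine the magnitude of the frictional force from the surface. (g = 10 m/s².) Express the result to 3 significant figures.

f ≈ 6.88 N

Here I = (2/5)MR², so the shape factor k = I/(MR²) = 0.4.
Translational: Mg sinθ − f = Ma. Rotational about the CM: fR = Iα = kMRa, so f = kMa.
Combining, a = g sinθ/(1+k) and f = kMa = kMg sinθ/(1+k).
f = 0.4 × 4.86 × 10 × sin29.7° / 1.4 ≈ 6.88 N.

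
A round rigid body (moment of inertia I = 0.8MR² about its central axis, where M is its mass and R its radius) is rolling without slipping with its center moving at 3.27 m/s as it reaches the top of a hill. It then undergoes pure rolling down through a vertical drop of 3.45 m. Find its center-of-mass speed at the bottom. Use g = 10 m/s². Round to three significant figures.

With I = 0.8MR², the ratio k = I/(MR²) is 0.8.
Pure rolling means v = ωR; then KE = ½Mv² + ½I(v/R)² = ½(1+k)Mv² = (9/10)Mv².
Energy conservation: (9/10)Mv₀² + Mgh = (9/10)Mv², so v² = v₀² + 2gh/(1+k).
v = √(3.27² + 2×10×3.45/1.8) = √49.03 ≈ 7.00 m/s.

v ≈ 7.00 m/s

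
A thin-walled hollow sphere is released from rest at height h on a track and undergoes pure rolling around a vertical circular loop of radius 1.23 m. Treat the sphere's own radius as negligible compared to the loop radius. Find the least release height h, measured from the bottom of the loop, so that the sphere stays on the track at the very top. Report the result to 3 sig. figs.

The moment of inertia is (2/3)MR², giving k ≡ I/(MR²) = 2/3.
At the top of the loop, the minimum-contact condition is Mg = Mv_top²/r, so v_top² = gr.
With ω = v/R, the kinetic energy at speed v is ½(1+k)Mv² = (5/6)Mv².
Energy conservation from release (height h) to the top (height 2r): Mgh = Mg(2r) + (5/6)M·gr.
Thus h_min = 2r + (1+k)r/2 = r(2 + 1.667/2) = 1.23 × 2.833 ≈ 3.49 m.

h_min ≈ 3.49 m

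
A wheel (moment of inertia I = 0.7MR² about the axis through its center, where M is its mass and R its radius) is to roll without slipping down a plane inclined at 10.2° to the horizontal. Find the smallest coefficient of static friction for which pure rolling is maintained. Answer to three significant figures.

μ_min ≈ 0.0741

Here I = 0.7MR², so the shape factor k = I/(MR²) = 0.7.
Newton's second law down the slope: Mg sinθ − f = Ma. The torque equation fR = Iα (with α = a/R) gives f = kMa.
These give a = g sinθ/(1+k) and the required friction f = kMg sinθ/(1+k).
With N = Mg cosθ, the no-slip condition f ≤ μN gives μ_min = f/N = k tanθ/(1+k).
μ_min = 0.7 × tan10.2° / 1.7 ≈ 0.0741.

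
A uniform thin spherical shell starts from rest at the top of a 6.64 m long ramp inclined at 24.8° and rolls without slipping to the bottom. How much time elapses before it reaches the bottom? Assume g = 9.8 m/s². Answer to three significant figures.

For this body I = (2/3)MR², i.e. k = I/(MR²) = 2/3.
Along the incline Mg sinθ − f = Ma, and torque about the center fR = Iα = kMR²(a/R) gives f = kMa.
Hence a = g sinθ/(1+k) = 9.8×sin24.8°/1.667 = 2.466 m/s².
With constant a from rest, t = √(2L/a) = √(2·6.64/2.466) ≈ 2.32 s.

t ≈ 2.32 s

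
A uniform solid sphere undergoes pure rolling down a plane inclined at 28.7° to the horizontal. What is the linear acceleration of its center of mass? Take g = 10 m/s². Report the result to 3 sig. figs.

a ≈ 3.43 m/s²

The moment of inertia is (2/5)MR², giving k ≡ I/(MR²) = 0.4.
Along the incline Mg sinθ − f = Ma, and torque about the center fR = Iα = kMR²(a/R) gives f = kMa.
Eliminating f: Mg sinθ = (1+k)Ma, so a = g sinθ/(1+k) = 10 × sin28.7° / 1.4 ≈ 3.43 m/s².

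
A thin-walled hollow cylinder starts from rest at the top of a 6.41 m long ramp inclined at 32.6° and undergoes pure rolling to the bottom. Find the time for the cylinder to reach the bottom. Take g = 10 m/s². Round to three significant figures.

Here I = MR², so the shape factor k = I/(MR²) = 1.
Along the incline Mg sinθ − f = Ma, and torque about the center fR = Iα = kMR²(a/R) gives f = kMa.
Hence a = g sinθ/(1+k) = 10×sin32.6°/2 = 2.694 m/s².
With constant a from rest, t = √(2L/a) = √(2·6.41/2.694) ≈ 2.18 s.

t ≈ 2.18 s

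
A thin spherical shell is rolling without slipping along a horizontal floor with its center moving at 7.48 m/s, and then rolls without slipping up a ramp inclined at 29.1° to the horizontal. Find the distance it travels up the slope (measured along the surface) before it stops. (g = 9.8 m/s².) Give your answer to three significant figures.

The moment of inertia is (2/3)MR², giving k ≡ I/(MR²) = 2/3.
The rolling condition ω = v/R makes the rotational term ½I(v/R)² = ½kMv², so KE_total = ½(1+k)Mv² = (5/6)Mv².
Setting this equal to Mgh gives the vertical rise h = (1+k)v₀²/(2g) = 1.667×7.48²/(2×9.8) = 4.758 m.
The distance along the slope is d = h/sinθ = 4.758/sin29.1° ≈ 9.78 m.

d ≈ 9.78 m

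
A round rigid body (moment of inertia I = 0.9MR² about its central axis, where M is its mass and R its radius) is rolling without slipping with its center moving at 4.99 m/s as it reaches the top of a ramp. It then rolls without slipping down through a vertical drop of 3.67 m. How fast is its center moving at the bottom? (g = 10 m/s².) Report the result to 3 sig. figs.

v ≈ 7.97 m/s

The moment of inertia is 0.9MR², giving k ≡ I/(MR²) = 0.9.
The rolling condition ω = v/R makes the rotational term ½I(v/R)² = ½kMv², so KE_total = ½(1+k)Mv² = (19/20)Mv².
Conserving energy between top and bottom: (19/20)Mv² = (19/20)Mv₀² + Mgh, hence v² = v₀² + 2gh/(1+k).
v = √(4.99² + 2×10×3.67/1.9) = √63.53 ≈ 7.97 m/s.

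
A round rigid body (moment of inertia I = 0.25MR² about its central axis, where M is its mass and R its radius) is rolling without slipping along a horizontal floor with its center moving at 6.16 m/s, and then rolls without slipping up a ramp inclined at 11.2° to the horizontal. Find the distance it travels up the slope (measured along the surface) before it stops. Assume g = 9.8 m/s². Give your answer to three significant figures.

d ≈ 12.5 m

For this body I = 0.25MR², i.e. k = I/(MR²) = 0.25.
Rolling without slipping gives ω = v/R, so the total kinetic energy is ½Mv² + ½Iω² = ½(1+k)Mv² = (5/8)Mv².
Setting this equal to Mgh gives the vertical rise h = (1+k)v₀²/(2g) = 1.25×6.16²/(2×9.8) = 2.42 m.
Along the incline, d = h/sinθ = 2.42/sin11.2° ≈ 12.5 m.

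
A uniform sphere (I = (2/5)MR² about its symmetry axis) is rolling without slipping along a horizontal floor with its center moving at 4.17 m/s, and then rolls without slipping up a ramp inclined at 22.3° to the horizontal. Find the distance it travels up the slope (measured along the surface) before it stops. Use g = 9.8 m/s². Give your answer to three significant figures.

For this body I = (2/5)MR², i.e. k = I/(MR²) = 0.4.
Pure rolling means v = ωR; then KE = ½Mv² + ½I(v/R)² = ½(1+k)Mv² = (7/10)Mv².
Setting this equal to Mgh gives the vertical rise h = (1+k)v₀²/(2g) = 1.4×4.17²/(2×9.8) = 1.242 m.
The distance along the slope is d = h/sinθ = 1.242/sin22.3° ≈ 3.27 m.

d ≈ 3.27 m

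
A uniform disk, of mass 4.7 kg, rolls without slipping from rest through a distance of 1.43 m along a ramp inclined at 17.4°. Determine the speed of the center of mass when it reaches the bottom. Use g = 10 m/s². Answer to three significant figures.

v ≈ 2.39 m/s

For this body I = (1/2)MR², i.e. k = I/(MR²) = 0.5.
Pure rolling means v = ωR; then KE = ½Mv² + ½I(v/R)² = ½(1+k)Mv² = (3/4)Mv².
The vertical drop is h = L sinθ = 1.43 × sin17.4° = 0.4276 m.
Energy conservation: Mgh = (3/4)Mv², so v = √(2gh/(1+k)) = √(2 × 10 × 0.4276 / 1.5) ≈ 2.39 m/s.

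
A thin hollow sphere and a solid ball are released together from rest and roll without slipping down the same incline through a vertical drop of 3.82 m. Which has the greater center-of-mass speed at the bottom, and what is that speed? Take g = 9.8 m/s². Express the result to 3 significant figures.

For rolling without slipping, Mgh = ½(1+k)Mv² where k = I/(MR²), so v = √(2gh/(1+k)).
Thin hollow sphere: k = 2/3, giving v = √(2×9.8×3.82/1.667) = 6.702 m/s.
Solid ball: k = 0.4, giving v = √(2×9.8×3.82/1.4) = 7.313 m/s.
The smaller k wins: the solid ball, at ≈ 7.31 m/s.

the solid ball, at v ≈ 7.31 m/s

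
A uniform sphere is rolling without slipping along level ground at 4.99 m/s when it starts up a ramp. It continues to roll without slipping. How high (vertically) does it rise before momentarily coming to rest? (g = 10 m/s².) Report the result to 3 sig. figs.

With I = (2/5)MR², the ratio k = I/(MR²) is 0.4.
Rolling without slipping gives ω = v/R, so the total kinetic energy is ½Mv² + ½Iω² = ½(1+k)Mv² = (7/10)Mv².
At the top the kinetic energy is zero, so (7/10)Mv₀² = Mgh.
Thus h = (1+k)v₀²/(2g) = 1.4 × 4.99² / (2 × 10) ≈ 1.74 m.

h ≈ 1.74 m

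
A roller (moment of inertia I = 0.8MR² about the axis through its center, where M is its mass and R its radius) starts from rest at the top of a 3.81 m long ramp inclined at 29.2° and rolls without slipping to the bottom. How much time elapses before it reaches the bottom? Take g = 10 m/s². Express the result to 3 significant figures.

t ≈ 1.68 s

With I = 0.8MR², the ratio k = I/(MR²) is 0.8.
Translational: Mg sinθ − f = Ma. Rotational about the CM: fR = Iα = kMRa, so f = kMa.
Hence a = g sinθ/(1+k) = 10×sin29.2°/1.8 = 2.71 m/s².
With constant a from rest, t = √(2L/a) = √(2·3.81/2.71) ≈ 1.68 s.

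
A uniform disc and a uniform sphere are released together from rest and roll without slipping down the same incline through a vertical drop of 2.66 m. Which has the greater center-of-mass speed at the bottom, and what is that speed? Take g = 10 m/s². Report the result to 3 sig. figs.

the uniform sphere, at v ≈ 6.16 m/s

For rolling without slipping, Mgh = ½(1+k)Mv² where k = I/(MR²), so v = √(2gh/(1+k)).
Uniform disc: k = 0.5, giving v = √(2×10×2.66/1.5) = 5.955 m/s.
Uniform sphere: k = 0.4, giving v = √(2×10×2.66/1.4) = 6.164 m/s.
The smaller k wins: the uniform sphere, at ≈ 6.16 m/s.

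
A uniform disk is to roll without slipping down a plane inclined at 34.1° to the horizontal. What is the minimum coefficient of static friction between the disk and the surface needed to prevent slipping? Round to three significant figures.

For this body I = (1/2)MR², i.e. k = I/(MR²) = 0.5.
Translational: Mg sinθ − f = Ma. Rotational about the CM: fR = Iα = kMRa, so f = kMa.
These give a = g sinθ/(1+k) and the required friction f = kMg sinθ/(1+k).
With N = Mg cosθ, the no-slip condition f ≤ μN gives μ_min = f/N = k tanθ/(1+k).
μ_min = 0.5 × tan34.1° / 1.5 ≈ 0.226.

μ_min ≈ 0.226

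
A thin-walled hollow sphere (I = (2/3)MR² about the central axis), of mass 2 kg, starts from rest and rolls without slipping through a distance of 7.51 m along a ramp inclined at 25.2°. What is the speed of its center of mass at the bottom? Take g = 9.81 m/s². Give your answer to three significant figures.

v ≈ 6.14 m/s

With I = (2/3)MR², the ratio k = I/(MR²) is 2/3.
Since it rolls without slipping, ω = v/R and KE = ½Mv² + ½Iω² = ½(1+k)Mv² = (5/6)Mv².
The vertical drop is h = L sinθ = 7.51 × sin25.2° = 3.198 m.
Energy conservation: Mgh = (5/6)Mv², so v = √(2gh/(1+k)) = √(2 × 9.81 × 3.198 / 1.667) ≈ 6.14 m/s.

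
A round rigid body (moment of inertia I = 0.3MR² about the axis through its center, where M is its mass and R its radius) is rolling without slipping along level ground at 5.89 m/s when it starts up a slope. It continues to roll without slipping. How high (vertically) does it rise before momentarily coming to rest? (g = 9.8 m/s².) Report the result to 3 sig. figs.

h ≈ 2.30 m

For this body I = 0.3MR², i.e. k = I/(MR²) = 0.3.
The rolling condition ω = v/R makes the rotational term ½I(v/R)² = ½kMv², so KE_total = ½(1+k)Mv² = (13/20)Mv².
All of this converts to potential energy at the highest point: (13/20)Mv₀² = Mgh.
Thus h = (1+k)v₀²/(2g) = 1.3 × 5.89² / (2 × 9.8) ≈ 2.30 m.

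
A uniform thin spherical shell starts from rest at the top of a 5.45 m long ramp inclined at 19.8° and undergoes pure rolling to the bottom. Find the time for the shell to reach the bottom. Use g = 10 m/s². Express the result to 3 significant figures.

For this body I = (2/3)MR², i.e. k = I/(MR²) = 2/3.
Translational: Mg sinθ − f = Ma. Rotational about the CM: fR = Iα = kMRa, so f = kMa.
Hence a = g sinθ/(1+k) = 10×sin19.8°/1.667 = 2.032 m/s².
Starting from rest, L = ½at², so t = √(2L/a) = √(2×5.45/2.032) ≈ 2.32 s.

t ≈ 2.32 s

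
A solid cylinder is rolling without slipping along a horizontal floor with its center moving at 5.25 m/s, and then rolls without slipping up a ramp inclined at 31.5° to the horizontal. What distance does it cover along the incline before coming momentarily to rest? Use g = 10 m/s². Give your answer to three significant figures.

The moment of inertia is (1/2)MR², giving k ≡ I/(MR²) = 0.5.
Pure rolling means v = ωR; then KE = ½Mv² + ½I(v/R)² = ½(1+k)Mv² = (3/4)Mv².
Setting this equal to Mgh gives the vertical rise h = (1+k)v₀²/(2g) = 1.5×5.25²/(2×10) = 2.067 m.
Along the incline, d = h/sinθ = 2.067/sin31.5° ≈ 3.96 m.

d ≈ 3.96 m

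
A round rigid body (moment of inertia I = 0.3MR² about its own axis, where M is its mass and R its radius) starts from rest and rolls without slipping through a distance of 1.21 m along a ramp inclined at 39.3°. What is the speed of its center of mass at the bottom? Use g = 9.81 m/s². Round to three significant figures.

With I = 0.3MR², the ratio k = I/(MR²) is 0.3.
Since it rolls without slipping, ω = v/R and KE = ½Mv² + ½Iω² = ½(1+k)Mv² = (13/20)Mv².
The vertical drop is h = L sinθ = 1.21 × sin39.3° = 0.7664 m.
Setting Mgh = (13/20)Mv² gives v = √(2gh/(1+k)) = √(2·9.81·0.7664/1.3) ≈ 3.40 m/s.

v ≈ 3.40 m/s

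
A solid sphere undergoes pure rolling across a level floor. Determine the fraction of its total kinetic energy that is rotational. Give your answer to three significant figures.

For this body I = (2/5)MR², i.e. k = I/(MR²) = 0.4.
With ω = v/R, KE_trans = ½Mv² and KE_rot = ½Iω² = ½kMv², so KE_total = ½(1+k)Mv².
The rotational fraction is therefore k/(1+k) = 0.4/1.4 ≈ 0.286.

fraction ≈ 0.286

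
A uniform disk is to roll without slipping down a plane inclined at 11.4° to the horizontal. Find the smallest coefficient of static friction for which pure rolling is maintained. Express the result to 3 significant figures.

With I = (1/2)MR², the ratio k = I/(MR²) is 0.5.
Newton's second law down the slope: Mg sinθ − f = Ma. The torque equation fR = Iα (with α = a/R) gives f = kMa.
These give a = g sinθ/(1+k) and the required friction f = kMg sinθ/(1+k).
With N = Mg cosθ, the no-slip condition f ≤ μN gives μ_min = f/N = k tanθ/(1+k).
μ_min = 0.5 × tan11.4° / 1.5 ≈ 0.0672.

μ_min ≈ 0.0672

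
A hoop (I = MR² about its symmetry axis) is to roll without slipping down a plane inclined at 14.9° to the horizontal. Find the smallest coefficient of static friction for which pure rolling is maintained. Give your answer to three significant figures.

μ_min ≈ 0.133

The moment of inertia is MR², giving k ≡ I/(MR²) = 1.
Newton's second law down the slope: Mg sinθ − f = Ma. The torque equation fR = Iα (with α = a/R) gives f = kMa.
These give a = g sinθ/(1+k) and the required friction f = kMg sinθ/(1+k).
The normal force is N = Mg cosθ, so μ_min = f/N = k tanθ/(1+k).
μ_min = 1 × tan14.9° / 2 ≈ 0.133.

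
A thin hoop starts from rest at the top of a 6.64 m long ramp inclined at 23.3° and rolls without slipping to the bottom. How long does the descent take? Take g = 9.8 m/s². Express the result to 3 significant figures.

t ≈ 2.62 s

Here I = MR², so the shape factor k = I/(MR²) = 1.
Newton's second law down the slope: Mg sinθ − f = Ma. The torque equation fR = Iα (with α = a/R) gives f = kMa.
Hence a = g sinθ/(1+k) = 9.8×sin23.3°/2 = 1.938 m/s².
Starting from rest, L = ½at², so t = √(2L/a) = √(2×6.64/1.938) ≈ 2.62 s.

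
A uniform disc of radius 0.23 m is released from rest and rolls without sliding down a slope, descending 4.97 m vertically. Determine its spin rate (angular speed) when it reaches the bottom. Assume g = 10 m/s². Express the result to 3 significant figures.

ω ≈ 35.4 rad/s

With I = (1/2)MR², the ratio k = I/(MR²) is 0.5.
The rolling condition ω = v/R makes the rotational term ½I(v/R)² = ½kMv², so KE_total = ½(1+k)Mv² = (3/4)Mv².
Energy conservation Mgh = ½(1+k)Mv² gives v = √(2gh/(1+k)) = √(2 × 10 × 4.97 / 1.5) = 8.14 m/s.
Then ω = v/R = 8.14 / 0.23 ≈ 35.4 rad/s.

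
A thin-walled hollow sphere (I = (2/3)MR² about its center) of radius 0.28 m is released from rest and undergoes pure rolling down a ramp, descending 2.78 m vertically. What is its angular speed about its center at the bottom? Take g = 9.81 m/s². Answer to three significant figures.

ω ≈ 20.4 rad/s

For this body I = (2/3)MR², i.e. k = I/(MR²) = 2/3.
Pure rolling means v = ωR; then KE = ½Mv² + ½I(v/R)² = ½(1+k)Mv² = (5/6)Mv².
Energy conservation Mgh = ½(1+k)Mv² gives v = √(2gh/(1+k)) = √(2 × 9.81 × 2.78 / 1.667) = 5.721 m/s.
Then ω = v/R = 5.721 / 0.28 ≈ 20.4 rad/s.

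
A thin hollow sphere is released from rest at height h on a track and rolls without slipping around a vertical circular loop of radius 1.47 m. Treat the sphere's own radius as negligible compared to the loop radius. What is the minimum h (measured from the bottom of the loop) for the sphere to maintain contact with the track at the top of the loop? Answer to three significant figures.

The moment of inertia is (2/3)MR², giving k ≡ I/(MR²) = 2/3.
At the top, contact is just lost when gravity alone supplies the centripetal force: Mg = Mv_top²/r, i.e. v_top² = gr.
With ω = v/R, the kinetic energy at speed v is ½(1+k)Mv² = (5/6)Mv².
Energy conservation from release (height h) to the top (height 2r): Mgh = Mg(2r) + (5/6)M·gr.
Thus h_min = 2r + (1+k)r/2 = r(2 + 1.667/2) = 1.47 × 2.833 ≈ 4.17 m.

h_min ≈ 4.17 m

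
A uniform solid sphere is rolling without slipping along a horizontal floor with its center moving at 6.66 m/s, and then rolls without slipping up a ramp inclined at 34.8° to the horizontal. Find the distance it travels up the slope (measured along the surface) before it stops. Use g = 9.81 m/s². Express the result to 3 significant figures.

d ≈ 5.55 m

For this body I = (2/5)MR², i.e. k = I/(MR²) = 0.4.
The rolling condition ω = v/R makes the rotational term ½I(v/R)² = ½kMv², so KE_total = ½(1+k)Mv² = (7/10)Mv².
Setting this equal to Mgh gives the vertical rise h = (1+k)v₀²/(2g) = 1.4×6.66²/(2×9.81) = 3.165 m.
Along the incline, d = h/sinθ = 3.165/sin34.8° ≈ 5.55 m.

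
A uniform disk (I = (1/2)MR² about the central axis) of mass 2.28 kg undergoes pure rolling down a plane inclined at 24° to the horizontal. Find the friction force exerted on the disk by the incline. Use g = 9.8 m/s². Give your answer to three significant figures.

The moment of inertia is (1/2)MR², giving k ≡ I/(MR²) = 0.5.
Translational: Mg sinθ − f = Ma. Rotational about the CM: fR = Iα = kMRa, so f = kMa.
Combining, a = g sinθ/(1+k) and f = kMa = kMg sinθ/(1+k).
f = 0.5 × 2.28 × 9.8 × sin24° / 1.5 ≈ 3.03 N.

f ≈ 3.03 N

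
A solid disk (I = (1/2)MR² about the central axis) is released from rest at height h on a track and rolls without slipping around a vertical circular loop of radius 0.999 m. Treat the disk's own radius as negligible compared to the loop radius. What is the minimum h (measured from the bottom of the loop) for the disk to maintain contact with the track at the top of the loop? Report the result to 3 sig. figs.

Here I = (1/2)MR², so the shape factor k = I/(MR²) = 0.5.
At the top of the loop, the minimum-contact condition is Mg = Mv_top²/r, so v_top² = gr.
With ω = v/R, the kinetic energy at speed v is ½(1+k)Mv² = (3/4)Mv².
Energy conservation from release (height h) to the top (height 2r): Mgh = Mg(2r) + (3/4)M·gr.
Thus h_min = 2r + (1+k)r/2 = r(2 + 1.5/2) = 0.999 × 2.75 ≈ 2.75 m.

h_min ≈ 2.75 m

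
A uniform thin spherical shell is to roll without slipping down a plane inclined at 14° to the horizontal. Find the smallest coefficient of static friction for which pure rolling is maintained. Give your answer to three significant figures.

μ_min ≈ 0.0997

With I = (2/3)MR², the ratio k = I/(MR²) is 2/3.
Along the incline Mg sinθ − f = Ma, and torque about the center fR = Iα = kMR²(a/R) gives f = kMa.
These give a = g sinθ/(1+k) and the required friction f = kMg sinθ/(1+k).
The normal force is N = Mg cosθ, so μ_min = f/N = k tanθ/(1+k).
μ_min = (2/3) × tan14° / 1.667 ≈ 0.0997.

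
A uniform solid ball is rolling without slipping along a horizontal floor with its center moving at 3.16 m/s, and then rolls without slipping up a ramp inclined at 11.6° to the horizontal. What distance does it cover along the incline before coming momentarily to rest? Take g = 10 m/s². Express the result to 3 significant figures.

d ≈ 3.48 m

Here I = (2/5)MR², so the shape factor k = I/(MR²) = 0.4.
Pure rolling means v = ωR; then KE = ½Mv² + ½I(v/R)² = ½(1+k)Mv² = (7/10)Mv².
Setting this equal to Mgh gives the vertical rise h = (1+k)v₀²/(2g) = 1.4×3.16²/(2×10) = 0.699 m.
Along the incline, d = h/sinθ = 0.699/sin11.6° ≈ 3.48 m.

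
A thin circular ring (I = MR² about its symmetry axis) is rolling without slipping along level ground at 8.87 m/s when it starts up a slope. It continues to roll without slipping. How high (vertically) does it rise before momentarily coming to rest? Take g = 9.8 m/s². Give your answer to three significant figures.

With I = MR², the ratio k = I/(MR²) is 1.
The rolling condition ω = v/R makes the rotational term ½I(v/R)² = ½kMv², so KE_total = ½(1+k)Mv² = Mv².
All of this converts to potential energy at the highest point: Mv₀² = Mgh.
Thus h = (1+k)v₀²/(2g) = 2 × 8.87² / (2 × 9.8) ≈ 8.03 m.

h ≈ 8.03 m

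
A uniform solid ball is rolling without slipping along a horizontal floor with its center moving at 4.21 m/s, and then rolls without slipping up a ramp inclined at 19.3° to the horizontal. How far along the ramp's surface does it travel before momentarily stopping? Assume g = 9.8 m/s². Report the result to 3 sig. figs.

d ≈ 3.83 m

Here I = (2/5)MR², so the shape factor k = I/(MR²) = 0.4.
Rolling without slipping gives ω = v/R, so the total kinetic energy is ½Mv² + ½Iω² = ½(1+k)Mv² = (7/10)Mv².
Setting this equal to Mgh gives the vertical rise h = (1+k)v₀²/(2g) = 1.4×4.21²/(2×9.8) = 1.266 m.
The distance along the slope is d = h/sinθ = 1.266/sin19.3° ≈ 3.83 m.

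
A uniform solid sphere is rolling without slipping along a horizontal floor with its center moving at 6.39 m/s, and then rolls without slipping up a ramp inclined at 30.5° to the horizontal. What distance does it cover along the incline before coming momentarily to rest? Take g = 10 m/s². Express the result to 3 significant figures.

Here I = (2/5)MR², so the shape factor k = I/(MR²) = 0.4.
Pure rolling means v = ωR; then KE = ½Mv² + ½I(v/R)² = ½(1+k)Mv² = (7/10)Mv².
Setting this equal to Mgh gives the vertical rise h = (1+k)v₀²/(2g) = 1.4×6.39²/(2×10) = 2.858 m.
Along the incline, d = h/sinθ = 2.858/sin30.5° ≈ 5.63 m.

d ≈ 5.63 m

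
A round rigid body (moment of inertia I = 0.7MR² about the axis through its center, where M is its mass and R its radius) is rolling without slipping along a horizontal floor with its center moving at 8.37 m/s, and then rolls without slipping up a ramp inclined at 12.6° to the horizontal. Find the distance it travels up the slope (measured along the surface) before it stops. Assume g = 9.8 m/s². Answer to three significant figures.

d ≈ 27.9 m

The moment of inertia is 0.7MR², giving k ≡ I/(MR²) = 0.7.
The rolling condition ω = v/R makes the rotational term ½I(v/R)² = ½kMv², so KE_total = ½(1+k)Mv² = (17/20)Mv².
Setting this equal to Mgh gives the vertical rise h = (1+k)v₀²/(2g) = 1.7×8.37²/(2×9.8) = 6.076 m.
Along the incline, d = h/sinθ = 6.076/sin12.6° ≈ 27.9 m.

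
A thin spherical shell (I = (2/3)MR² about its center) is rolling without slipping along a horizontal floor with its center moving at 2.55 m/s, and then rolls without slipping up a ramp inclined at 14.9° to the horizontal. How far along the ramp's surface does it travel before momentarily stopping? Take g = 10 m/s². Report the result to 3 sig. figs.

d ≈ 2.11 m

Here I = (2/3)MR², so the shape factor k = I/(MR²) = 2/3.
Rolling without slipping gives ω = v/R, so the total kinetic energy is ½Mv² + ½Iω² = ½(1+k)Mv² = (5/6)Mv².
Setting this equal to Mgh gives the vertical rise h = (1+k)v₀²/(2g) = 1.667×2.55²/(2×10) = 0.5419 m.
The distance along the slope is d = h/sinθ = 0.5419/sin14.9° ≈ 2.11 m.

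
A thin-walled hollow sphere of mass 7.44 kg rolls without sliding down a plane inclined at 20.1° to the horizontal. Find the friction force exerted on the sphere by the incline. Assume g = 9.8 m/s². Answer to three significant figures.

f ≈ 10.0 N

Here I = (2/3)MR², so the shape factor k = I/(MR²) = 2/3.
Translational: Mg sinθ − f = Ma. Rotational about the CM: fR = Iα = kMRa, so f = kMa.
Combining, a = g sinθ/(1+k) and f = kMa = kMg sinθ/(1+k).
f = (2/3) × 7.44 × 9.8 × sin20.1° / 1.667 ≈ 10.0 N.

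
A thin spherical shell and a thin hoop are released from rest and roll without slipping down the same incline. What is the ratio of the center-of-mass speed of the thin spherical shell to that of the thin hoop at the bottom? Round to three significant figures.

Each satisfies Mgh = ½(1+k)Mv² with k = I/(MR²), so v ∝ 1/√(1+k).
For the thin spherical shell k = 2/3; for the thin hoop k = 1.
v₁/v₂ = √((1+k₂)/(1+k₁)) = √(2/1.667) ≈ 1.10.

v_ratio ≈ 1.10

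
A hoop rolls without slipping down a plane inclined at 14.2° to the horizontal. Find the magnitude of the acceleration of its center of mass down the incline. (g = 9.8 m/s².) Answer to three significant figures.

With I = MR², the ratio k = I/(MR²) is 1.
Translational: Mg sinθ − f = Ma. Rotational about the CM: fR = Iα = kMRa, so f = kMa.
Eliminating f: Mg sinθ = (1+k)Ma, so a = g sinθ/(1+k) = 9.8 × sin14.2° / 2 ≈ 1.20 m/s².

a ≈ 1.20 m/s²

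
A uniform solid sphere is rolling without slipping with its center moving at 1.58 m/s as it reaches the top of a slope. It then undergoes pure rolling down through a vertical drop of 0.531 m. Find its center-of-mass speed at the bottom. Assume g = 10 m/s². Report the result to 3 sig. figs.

With I = (2/5)MR², the ratio k = I/(MR²) is 0.4.
Rolling without slipping gives ω = v/R, so the total kinetic energy is ½Mv² + ½Iω² = ½(1+k)Mv² = (7/10)Mv².
Conserving energy between top and bottom: (7/10)Mv² = (7/10)Mv₀² + Mgh, hence v² = v₀² + 2gh/(1+k).
v = √(1.58² + 2×10×0.531/1.4) = √10.08 ≈ 3.18 m/s.

v ≈ 3.18 m/s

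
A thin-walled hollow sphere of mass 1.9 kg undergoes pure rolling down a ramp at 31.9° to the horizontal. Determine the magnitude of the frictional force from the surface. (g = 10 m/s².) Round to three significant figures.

Here I = (2/3)MR², so the shape factor k = I/(MR²) = 2/3.
Along the incline Mg sinθ − f = Ma, and torque about the center fR = Iα = kMR²(a/R) gives f = kMa.
Combining, a = g sinθ/(1+k) and f = kMa = kMg sinθ/(1+k).
f = (2/3) × 1.9 × 10 × sin31.9° / 1.667 ≈ 4.02 N.

f ≈ 4.02 N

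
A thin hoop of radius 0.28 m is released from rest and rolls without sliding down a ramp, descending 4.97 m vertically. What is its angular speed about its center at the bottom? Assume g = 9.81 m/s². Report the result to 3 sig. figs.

The moment of inertia is MR², giving k ≡ I/(MR²) = 1.
Since it rolls without slipping, ω = v/R and KE = ½Mv² + ½Iω² = ½(1+k)Mv² = Mv².
Energy conservation Mgh = ½(1+k)Mv² gives v = √(2gh/(1+k)) = √(2 × 9.81 × 4.97 / 2) = 6.983 m/s.
The angular speed follows from ω = v/R = 6.983/0.28 ≈ 24.9 rad/s.

ω ≈ 24.9 rad/s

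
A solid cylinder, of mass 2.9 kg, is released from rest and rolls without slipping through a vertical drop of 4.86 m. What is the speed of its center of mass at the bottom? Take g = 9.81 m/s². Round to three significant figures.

With I = (1/2)MR², the ratio k = I/(MR²) is 0.5.
Since it rolls without slipping, ω = v/R and KE = ½Mv² + ½Iω² = ½(1+k)Mv² = (3/4)Mv².
Setting Mgh = (3/4)Mv² gives v = √(2gh/(1+k)) = √(2·9.81·4.86/1.5) ≈ 7.97 m/s.

v ≈ 7.97 m/s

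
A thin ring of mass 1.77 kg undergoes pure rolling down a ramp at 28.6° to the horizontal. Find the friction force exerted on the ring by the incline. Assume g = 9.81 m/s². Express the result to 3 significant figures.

f ≈ 4.16 N

With I = MR², the ratio k = I/(MR²) is 1.
Along the incline Mg sinθ − f = Ma, and torque about the center fR = Iα = kMR²(a/R) gives f = kMa.
Combining, a = g sinθ/(1+k) and f = kMa = kMg sinθ/(1+k).
f = 1 × 1.77 × 9.81 × sin28.6° / 2 ≈ 4.16 N.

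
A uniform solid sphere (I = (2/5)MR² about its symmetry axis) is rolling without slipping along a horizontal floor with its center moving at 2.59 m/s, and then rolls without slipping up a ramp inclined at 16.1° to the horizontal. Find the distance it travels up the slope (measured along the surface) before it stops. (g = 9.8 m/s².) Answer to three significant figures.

d ≈ 1.73 m

The moment of inertia is (2/5)MR², giving k ≡ I/(MR²) = 0.4.
Pure rolling means v = ωR; then KE = ½Mv² + ½I(v/R)² = ½(1+k)Mv² = (7/10)Mv².
Setting this equal to Mgh gives the vertical rise h = (1+k)v₀²/(2g) = 1.4×2.59²/(2×9.8) = 0.4791 m.
Along the incline, d = h/sinθ = 0.4791/sin16.1° ≈ 1.73 m.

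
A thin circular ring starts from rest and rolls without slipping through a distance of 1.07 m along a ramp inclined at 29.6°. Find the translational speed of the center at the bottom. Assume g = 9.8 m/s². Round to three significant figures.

With I = MR², the ratio k = I/(MR²) is 1.
Since it rolls without slipping, ω = v/R and KE = ½Mv² + ½Iω² = ½(1+k)Mv² = Mv².
The vertical drop is h = L sinθ = 1.07 × sin29.6° = 0.5285 m.
Energy conservation: Mgh = Mv², so v = √(2gh/(1+k)) = √(2 × 9.8 × 0.5285 / 2) ≈ 2.28 m/s.

v ≈ 2.28 m/s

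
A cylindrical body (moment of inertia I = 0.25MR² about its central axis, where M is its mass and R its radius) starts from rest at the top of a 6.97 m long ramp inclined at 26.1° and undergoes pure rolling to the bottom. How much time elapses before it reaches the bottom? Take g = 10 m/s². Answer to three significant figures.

With I = 0.25MR², the ratio k = I/(MR²) is 0.25.
Along the incline Mg sinθ − f = Ma, and torque about the center fR = Iα = kMR²(a/R) gives f = kMa.
Hence a = g sinθ/(1+k) = 10×sin26.1°/1.25 = 3.52 m/s².
Starting from rest, L = ½at², so t = √(2L/a) = √(2×6.97/3.52) ≈ 1.99 s.

t ≈ 1.99 s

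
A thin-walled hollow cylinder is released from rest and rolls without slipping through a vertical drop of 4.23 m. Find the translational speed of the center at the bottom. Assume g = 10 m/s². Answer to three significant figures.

The moment of inertia is MR², giving k ≡ I/(MR²) = 1.
Pure rolling means v = ωR; then KE = ½Mv² + ½I(v/R)² = ½(1+k)Mv² = Mv².
Energy conservation: Mgh = Mv², so v = √(2gh/(1+k)) = √(2 × 10 × 4.23 / 2) ≈ 6.50 m/s.

v ≈ 6.50 m/s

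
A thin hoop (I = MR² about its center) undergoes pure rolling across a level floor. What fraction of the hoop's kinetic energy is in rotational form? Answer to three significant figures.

fraction ≈ 0.500

The moment of inertia is MR², giving k ≡ I/(MR²) = 1.
Since ω = v/R, the translational part is ½Mv² and the rotational part is ½I(v/R)² = ½kMv²; the total is ½(1+k)Mv².
The rotational fraction is therefore k/(1+k) = 1/2 ≈ 0.500.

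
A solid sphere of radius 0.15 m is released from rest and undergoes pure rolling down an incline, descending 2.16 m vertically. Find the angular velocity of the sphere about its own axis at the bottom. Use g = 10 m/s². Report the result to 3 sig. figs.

ω ≈ 37.0 rad/s

Here I = (2/5)MR², so the shape factor k = I/(MR²) = 0.4.
Pure rolling means v = ωR; then KE = ½Mv² + ½I(v/R)² = ½(1+k)Mv² = (7/10)Mv².
Energy conservation Mgh = ½(1+k)Mv² gives v = √(2gh/(1+k)) = √(2 × 10 × 2.16 / 1.4) = 5.555 m/s.
Then ω = v/R = 5.555 / 0.15 ≈ 37.0 rad/s.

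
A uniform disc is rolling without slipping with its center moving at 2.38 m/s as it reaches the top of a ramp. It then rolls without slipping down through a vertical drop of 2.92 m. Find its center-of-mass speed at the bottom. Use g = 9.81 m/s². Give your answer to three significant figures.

v ≈ 6.62 m/s

The moment of inertia is (1/2)MR², giving k ≡ I/(MR²) = 0.5.
Pure rolling means v = ωR; then KE = ½Mv² + ½I(v/R)² = ½(1+k)Mv² = (3/4)Mv².
Conserving energy between top and bottom: (3/4)Mv² = (3/4)Mv₀² + Mgh, hence v² = v₀² + 2gh/(1+k).
v = √(2.38² + 2×9.81×2.92/1.5) = √43.86 ≈ 6.62 m/s.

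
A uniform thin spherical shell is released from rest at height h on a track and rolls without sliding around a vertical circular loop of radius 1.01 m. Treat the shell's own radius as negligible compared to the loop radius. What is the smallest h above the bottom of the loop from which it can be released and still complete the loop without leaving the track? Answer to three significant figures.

h_min ≈ 2.86 m

For this body I = (2/3)MR², i.e. k = I/(MR²) = 2/3.
At the top of the loop, the minimum-contact condition is Mg = Mv_top²/r, so v_top² = gr.
With ω = v/R, the kinetic energy at speed v is ½(1+k)Mv² = (5/6)Mv².
Energy conservation from release (height h) to the top (height 2r): Mgh = Mg(2r) + (5/6)M·gr.
Thus h_min = 2r + (1+k)r/2 = r(2 + 1.667/2) = 1.01 × 2.833 ≈ 2.86 m.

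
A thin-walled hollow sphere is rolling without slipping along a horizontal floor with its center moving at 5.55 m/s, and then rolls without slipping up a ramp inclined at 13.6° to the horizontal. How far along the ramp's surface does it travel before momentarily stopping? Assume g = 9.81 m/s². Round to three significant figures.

With I = (2/3)MR², the ratio k = I/(MR²) is 2/3.
Rolling without slipping gives ω = v/R, so the total kinetic energy is ½Mv² + ½Iω² = ½(1+k)Mv² = (5/6)Mv².
Setting this equal to Mgh gives the vertical rise h = (1+k)v₀²/(2g) = 1.667×5.55²/(2×9.81) = 2.617 m.
The distance along the slope is d = h/sinθ = 2.617/sin13.6° ≈ 11.1 m.

d ≈ 11.1 m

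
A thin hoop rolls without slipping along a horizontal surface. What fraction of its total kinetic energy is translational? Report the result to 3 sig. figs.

fraction ≈ 0.500

Here I = MR², so the shape factor k = I/(MR²) = 1.
Since ω = v/R, the translational part is ½Mv² and the rotational part is ½I(v/R)² = ½kMv²; the total is ½(1+k)Mv².
The translational fraction is therefore 1/(1+k) = 1/2 ≈ 0.500.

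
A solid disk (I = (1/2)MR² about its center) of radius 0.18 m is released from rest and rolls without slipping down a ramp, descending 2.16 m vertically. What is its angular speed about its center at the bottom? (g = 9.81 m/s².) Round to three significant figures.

ω ≈ 29.5 rad/s

For this body I = (1/2)MR², i.e. k = I/(MR²) = 0.5.
Rolling without slipping gives ω = v/R, so the total kinetic energy is ½Mv² + ½Iω² = ½(1+k)Mv² = (3/4)Mv².
Energy conservation Mgh = ½(1+k)Mv² gives v = √(2gh/(1+k)) = √(2 × 9.81 × 2.16 / 1.5) = 5.315 m/s.
The angular speed follows from ω = v/R = 5.315/0.18 ≈ 29.5 rad/s.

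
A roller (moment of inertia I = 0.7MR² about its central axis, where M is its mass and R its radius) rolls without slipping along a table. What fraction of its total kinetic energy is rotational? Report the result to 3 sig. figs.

Here I = 0.7MR², so the shape factor k = I/(MR²) = 0.7.
Since ω = v/R, the translational part is ½Mv² and the rotational part is ½I(v/R)² = ½kMv²; the total is ½(1+k)Mv².
The rotational fraction is therefore k/(1+k) = 0.7/1.7 ≈ 0.412.

fraction ≈ 0.412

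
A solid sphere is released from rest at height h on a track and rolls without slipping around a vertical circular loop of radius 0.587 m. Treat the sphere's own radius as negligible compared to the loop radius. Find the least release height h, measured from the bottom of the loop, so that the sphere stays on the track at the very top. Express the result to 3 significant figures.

h_min ≈ 1.58 m

For this body I = (2/5)MR², i.e. k = I/(MR²) = 0.4.
At the top of the loop, the minimum-contact condition is Mg = Mv_top²/r, so v_top² = gr.
With ω = v/R, the kinetic energy at speed v is ½(1+k)Mv² = (7/10)Mv².
Energy conservation from release (height h) to the top (height 2r): Mgh = Mg(2r) + (7/10)M·gr.
Thus h_min = 2r + (1+k)r/2 = r(2 + 1.4/2) = 0.587 × 2.7 ≈ 1.58 m.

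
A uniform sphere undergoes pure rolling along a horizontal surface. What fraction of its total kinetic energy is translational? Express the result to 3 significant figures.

fraction ≈ 0.714

Here I = (2/5)MR², so the shape factor k = I/(MR²) = 0.4.
Since ω = v/R, the translational part is ½Mv² and the rotational part is ½I(v/R)² = ½kMv²; the total is ½(1+k)Mv².
The translational fraction is therefore 1/(1+k) = 1/1.4 ≈ 0.714.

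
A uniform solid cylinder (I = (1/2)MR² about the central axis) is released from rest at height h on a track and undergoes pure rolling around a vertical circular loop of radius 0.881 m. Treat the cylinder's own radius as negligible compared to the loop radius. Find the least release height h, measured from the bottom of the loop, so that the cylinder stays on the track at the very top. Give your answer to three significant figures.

The moment of inertia is (1/2)MR², giving k ≡ I/(MR²) = 0.5.
At the top of the loop, the minimum-contact condition is Mg = Mv_top²/r, so v_top² = gr.
With ω = v/R, the kinetic energy at speed v is ½(1+k)Mv² = (3/4)Mv².
Energy conservation from release (height h) to the top (height 2r): Mgh = Mg(2r) + (3/4)M·gr.
Thus h_min = 2r + (1+k)r/2 = r(2 + 1.5/2) = 0.881 × 2.75 ≈ 2.42 m.

h_min ≈ 2.42 m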